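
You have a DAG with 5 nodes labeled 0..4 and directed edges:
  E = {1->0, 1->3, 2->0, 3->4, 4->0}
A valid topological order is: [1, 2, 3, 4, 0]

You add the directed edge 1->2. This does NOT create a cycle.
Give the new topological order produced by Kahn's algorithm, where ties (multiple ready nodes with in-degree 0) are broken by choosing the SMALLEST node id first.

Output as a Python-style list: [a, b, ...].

Answer: [1, 2, 3, 4, 0]

Derivation:
Old toposort: [1, 2, 3, 4, 0]
Added edge: 1->2
Position of 1 (0) < position of 2 (1). Old order still valid.
Run Kahn's algorithm (break ties by smallest node id):
  initial in-degrees: [3, 0, 1, 1, 1]
  ready (indeg=0): [1]
  pop 1: indeg[0]->2; indeg[2]->0; indeg[3]->0 | ready=[2, 3] | order so far=[1]
  pop 2: indeg[0]->1 | ready=[3] | order so far=[1, 2]
  pop 3: indeg[4]->0 | ready=[4] | order so far=[1, 2, 3]
  pop 4: indeg[0]->0 | ready=[0] | order so far=[1, 2, 3, 4]
  pop 0: no out-edges | ready=[] | order so far=[1, 2, 3, 4, 0]
  Result: [1, 2, 3, 4, 0]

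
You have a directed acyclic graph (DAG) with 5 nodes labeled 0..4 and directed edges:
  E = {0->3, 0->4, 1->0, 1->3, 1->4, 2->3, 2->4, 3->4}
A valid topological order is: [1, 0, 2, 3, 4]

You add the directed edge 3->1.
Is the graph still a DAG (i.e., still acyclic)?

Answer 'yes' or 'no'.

Given toposort: [1, 0, 2, 3, 4]
Position of 3: index 3; position of 1: index 0
New edge 3->1: backward (u after v in old order)
Backward edge: old toposort is now invalid. Check if this creates a cycle.
Does 1 already reach 3? Reachable from 1: [0, 1, 3, 4]. YES -> cycle!
Still a DAG? no

Answer: no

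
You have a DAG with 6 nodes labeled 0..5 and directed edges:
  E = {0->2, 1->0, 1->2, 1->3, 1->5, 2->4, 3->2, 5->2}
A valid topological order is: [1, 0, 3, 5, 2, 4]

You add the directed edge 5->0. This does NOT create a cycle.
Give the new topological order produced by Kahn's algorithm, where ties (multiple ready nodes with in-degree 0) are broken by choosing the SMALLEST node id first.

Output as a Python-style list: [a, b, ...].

Answer: [1, 3, 5, 0, 2, 4]

Derivation:
Old toposort: [1, 0, 3, 5, 2, 4]
Added edge: 5->0
Position of 5 (3) > position of 0 (1). Must reorder: 5 must now come before 0.
Run Kahn's algorithm (break ties by smallest node id):
  initial in-degrees: [2, 0, 4, 1, 1, 1]
  ready (indeg=0): [1]
  pop 1: indeg[0]->1; indeg[2]->3; indeg[3]->0; indeg[5]->0 | ready=[3, 5] | order so far=[1]
  pop 3: indeg[2]->2 | ready=[5] | order so far=[1, 3]
  pop 5: indeg[0]->0; indeg[2]->1 | ready=[0] | order so far=[1, 3, 5]
  pop 0: indeg[2]->0 | ready=[2] | order so far=[1, 3, 5, 0]
  pop 2: indeg[4]->0 | ready=[4] | order so far=[1, 3, 5, 0, 2]
  pop 4: no out-edges | ready=[] | order so far=[1, 3, 5, 0, 2, 4]
  Result: [1, 3, 5, 0, 2, 4]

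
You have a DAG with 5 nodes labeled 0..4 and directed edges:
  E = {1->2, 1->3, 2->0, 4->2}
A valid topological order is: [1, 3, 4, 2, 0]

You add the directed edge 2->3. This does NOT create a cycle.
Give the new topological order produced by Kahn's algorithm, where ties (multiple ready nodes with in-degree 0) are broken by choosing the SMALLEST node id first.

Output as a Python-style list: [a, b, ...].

Answer: [1, 4, 2, 0, 3]

Derivation:
Old toposort: [1, 3, 4, 2, 0]
Added edge: 2->3
Position of 2 (3) > position of 3 (1). Must reorder: 2 must now come before 3.
Run Kahn's algorithm (break ties by smallest node id):
  initial in-degrees: [1, 0, 2, 2, 0]
  ready (indeg=0): [1, 4]
  pop 1: indeg[2]->1; indeg[3]->1 | ready=[4] | order so far=[1]
  pop 4: indeg[2]->0 | ready=[2] | order so far=[1, 4]
  pop 2: indeg[0]->0; indeg[3]->0 | ready=[0, 3] | order so far=[1, 4, 2]
  pop 0: no out-edges | ready=[3] | order so far=[1, 4, 2, 0]
  pop 3: no out-edges | ready=[] | order so far=[1, 4, 2, 0, 3]
  Result: [1, 4, 2, 0, 3]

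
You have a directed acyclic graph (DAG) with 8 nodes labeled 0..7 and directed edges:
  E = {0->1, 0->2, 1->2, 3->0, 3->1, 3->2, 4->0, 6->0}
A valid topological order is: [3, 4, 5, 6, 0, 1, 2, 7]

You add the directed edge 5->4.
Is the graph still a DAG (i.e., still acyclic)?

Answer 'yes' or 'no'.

Given toposort: [3, 4, 5, 6, 0, 1, 2, 7]
Position of 5: index 2; position of 4: index 1
New edge 5->4: backward (u after v in old order)
Backward edge: old toposort is now invalid. Check if this creates a cycle.
Does 4 already reach 5? Reachable from 4: [0, 1, 2, 4]. NO -> still a DAG (reorder needed).
Still a DAG? yes

Answer: yes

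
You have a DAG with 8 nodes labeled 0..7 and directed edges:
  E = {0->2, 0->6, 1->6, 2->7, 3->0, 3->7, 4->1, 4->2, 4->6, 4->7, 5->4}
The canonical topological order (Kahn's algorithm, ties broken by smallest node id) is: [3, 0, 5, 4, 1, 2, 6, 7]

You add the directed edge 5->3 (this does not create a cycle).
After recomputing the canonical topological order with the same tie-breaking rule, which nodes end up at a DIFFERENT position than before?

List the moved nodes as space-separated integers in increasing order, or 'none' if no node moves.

Old toposort: [3, 0, 5, 4, 1, 2, 6, 7]
Added edge 5->3
Recompute Kahn (smallest-id tiebreak):
  initial in-degrees: [1, 1, 2, 1, 1, 0, 3, 3]
  ready (indeg=0): [5]
  pop 5: indeg[3]->0; indeg[4]->0 | ready=[3, 4] | order so far=[5]
  pop 3: indeg[0]->0; indeg[7]->2 | ready=[0, 4] | order so far=[5, 3]
  pop 0: indeg[2]->1; indeg[6]->2 | ready=[4] | order so far=[5, 3, 0]
  pop 4: indeg[1]->0; indeg[2]->0; indeg[6]->1; indeg[7]->1 | ready=[1, 2] | order so far=[5, 3, 0, 4]
  pop 1: indeg[6]->0 | ready=[2, 6] | order so far=[5, 3, 0, 4, 1]
  pop 2: indeg[7]->0 | ready=[6, 7] | order so far=[5, 3, 0, 4, 1, 2]
  pop 6: no out-edges | ready=[7] | order so far=[5, 3, 0, 4, 1, 2, 6]
  pop 7: no out-edges | ready=[] | order so far=[5, 3, 0, 4, 1, 2, 6, 7]
New canonical toposort: [5, 3, 0, 4, 1, 2, 6, 7]
Compare positions:
  Node 0: index 1 -> 2 (moved)
  Node 1: index 4 -> 4 (same)
  Node 2: index 5 -> 5 (same)
  Node 3: index 0 -> 1 (moved)
  Node 4: index 3 -> 3 (same)
  Node 5: index 2 -> 0 (moved)
  Node 6: index 6 -> 6 (same)
  Node 7: index 7 -> 7 (same)
Nodes that changed position: 0 3 5

Answer: 0 3 5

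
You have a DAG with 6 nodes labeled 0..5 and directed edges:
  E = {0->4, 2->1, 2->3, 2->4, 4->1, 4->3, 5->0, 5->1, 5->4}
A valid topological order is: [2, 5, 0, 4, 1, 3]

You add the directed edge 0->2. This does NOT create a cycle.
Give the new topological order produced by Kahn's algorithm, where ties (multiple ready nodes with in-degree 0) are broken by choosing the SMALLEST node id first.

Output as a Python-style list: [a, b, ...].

Old toposort: [2, 5, 0, 4, 1, 3]
Added edge: 0->2
Position of 0 (2) > position of 2 (0). Must reorder: 0 must now come before 2.
Run Kahn's algorithm (break ties by smallest node id):
  initial in-degrees: [1, 3, 1, 2, 3, 0]
  ready (indeg=0): [5]
  pop 5: indeg[0]->0; indeg[1]->2; indeg[4]->2 | ready=[0] | order so far=[5]
  pop 0: indeg[2]->0; indeg[4]->1 | ready=[2] | order so far=[5, 0]
  pop 2: indeg[1]->1; indeg[3]->1; indeg[4]->0 | ready=[4] | order so far=[5, 0, 2]
  pop 4: indeg[1]->0; indeg[3]->0 | ready=[1, 3] | order so far=[5, 0, 2, 4]
  pop 1: no out-edges | ready=[3] | order so far=[5, 0, 2, 4, 1]
  pop 3: no out-edges | ready=[] | order so far=[5, 0, 2, 4, 1, 3]
  Result: [5, 0, 2, 4, 1, 3]

Answer: [5, 0, 2, 4, 1, 3]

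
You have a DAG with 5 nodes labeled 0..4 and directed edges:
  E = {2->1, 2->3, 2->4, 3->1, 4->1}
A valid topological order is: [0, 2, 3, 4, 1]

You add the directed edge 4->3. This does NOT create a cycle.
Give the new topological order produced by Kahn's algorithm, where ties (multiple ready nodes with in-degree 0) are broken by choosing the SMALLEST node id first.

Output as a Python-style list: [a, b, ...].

Old toposort: [0, 2, 3, 4, 1]
Added edge: 4->3
Position of 4 (3) > position of 3 (2). Must reorder: 4 must now come before 3.
Run Kahn's algorithm (break ties by smallest node id):
  initial in-degrees: [0, 3, 0, 2, 1]
  ready (indeg=0): [0, 2]
  pop 0: no out-edges | ready=[2] | order so far=[0]
  pop 2: indeg[1]->2; indeg[3]->1; indeg[4]->0 | ready=[4] | order so far=[0, 2]
  pop 4: indeg[1]->1; indeg[3]->0 | ready=[3] | order so far=[0, 2, 4]
  pop 3: indeg[1]->0 | ready=[1] | order so far=[0, 2, 4, 3]
  pop 1: no out-edges | ready=[] | order so far=[0, 2, 4, 3, 1]
  Result: [0, 2, 4, 3, 1]

Answer: [0, 2, 4, 3, 1]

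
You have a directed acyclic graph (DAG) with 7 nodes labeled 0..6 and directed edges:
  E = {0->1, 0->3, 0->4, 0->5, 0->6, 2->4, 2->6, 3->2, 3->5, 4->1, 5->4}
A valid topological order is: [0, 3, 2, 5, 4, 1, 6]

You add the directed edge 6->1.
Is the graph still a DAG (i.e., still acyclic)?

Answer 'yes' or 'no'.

Answer: yes

Derivation:
Given toposort: [0, 3, 2, 5, 4, 1, 6]
Position of 6: index 6; position of 1: index 5
New edge 6->1: backward (u after v in old order)
Backward edge: old toposort is now invalid. Check if this creates a cycle.
Does 1 already reach 6? Reachable from 1: [1]. NO -> still a DAG (reorder needed).
Still a DAG? yes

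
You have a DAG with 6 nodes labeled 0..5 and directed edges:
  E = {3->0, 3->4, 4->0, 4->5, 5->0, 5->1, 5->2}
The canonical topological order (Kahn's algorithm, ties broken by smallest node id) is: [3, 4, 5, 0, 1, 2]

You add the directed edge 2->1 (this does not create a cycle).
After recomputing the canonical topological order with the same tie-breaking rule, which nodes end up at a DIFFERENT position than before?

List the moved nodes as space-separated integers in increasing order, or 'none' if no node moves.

Old toposort: [3, 4, 5, 0, 1, 2]
Added edge 2->1
Recompute Kahn (smallest-id tiebreak):
  initial in-degrees: [3, 2, 1, 0, 1, 1]
  ready (indeg=0): [3]
  pop 3: indeg[0]->2; indeg[4]->0 | ready=[4] | order so far=[3]
  pop 4: indeg[0]->1; indeg[5]->0 | ready=[5] | order so far=[3, 4]
  pop 5: indeg[0]->0; indeg[1]->1; indeg[2]->0 | ready=[0, 2] | order so far=[3, 4, 5]
  pop 0: no out-edges | ready=[2] | order so far=[3, 4, 5, 0]
  pop 2: indeg[1]->0 | ready=[1] | order so far=[3, 4, 5, 0, 2]
  pop 1: no out-edges | ready=[] | order so far=[3, 4, 5, 0, 2, 1]
New canonical toposort: [3, 4, 5, 0, 2, 1]
Compare positions:
  Node 0: index 3 -> 3 (same)
  Node 1: index 4 -> 5 (moved)
  Node 2: index 5 -> 4 (moved)
  Node 3: index 0 -> 0 (same)
  Node 4: index 1 -> 1 (same)
  Node 5: index 2 -> 2 (same)
Nodes that changed position: 1 2

Answer: 1 2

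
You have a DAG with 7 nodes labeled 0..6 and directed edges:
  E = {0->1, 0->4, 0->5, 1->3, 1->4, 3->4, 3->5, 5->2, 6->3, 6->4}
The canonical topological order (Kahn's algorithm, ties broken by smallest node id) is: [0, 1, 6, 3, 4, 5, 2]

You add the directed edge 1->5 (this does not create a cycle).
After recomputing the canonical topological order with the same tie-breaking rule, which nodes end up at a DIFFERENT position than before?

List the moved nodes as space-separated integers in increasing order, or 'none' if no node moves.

Old toposort: [0, 1, 6, 3, 4, 5, 2]
Added edge 1->5
Recompute Kahn (smallest-id tiebreak):
  initial in-degrees: [0, 1, 1, 2, 4, 3, 0]
  ready (indeg=0): [0, 6]
  pop 0: indeg[1]->0; indeg[4]->3; indeg[5]->2 | ready=[1, 6] | order so far=[0]
  pop 1: indeg[3]->1; indeg[4]->2; indeg[5]->1 | ready=[6] | order so far=[0, 1]
  pop 6: indeg[3]->0; indeg[4]->1 | ready=[3] | order so far=[0, 1, 6]
  pop 3: indeg[4]->0; indeg[5]->0 | ready=[4, 5] | order so far=[0, 1, 6, 3]
  pop 4: no out-edges | ready=[5] | order so far=[0, 1, 6, 3, 4]
  pop 5: indeg[2]->0 | ready=[2] | order so far=[0, 1, 6, 3, 4, 5]
  pop 2: no out-edges | ready=[] | order so far=[0, 1, 6, 3, 4, 5, 2]
New canonical toposort: [0, 1, 6, 3, 4, 5, 2]
Compare positions:
  Node 0: index 0 -> 0 (same)
  Node 1: index 1 -> 1 (same)
  Node 2: index 6 -> 6 (same)
  Node 3: index 3 -> 3 (same)
  Node 4: index 4 -> 4 (same)
  Node 5: index 5 -> 5 (same)
  Node 6: index 2 -> 2 (same)
Nodes that changed position: none

Answer: none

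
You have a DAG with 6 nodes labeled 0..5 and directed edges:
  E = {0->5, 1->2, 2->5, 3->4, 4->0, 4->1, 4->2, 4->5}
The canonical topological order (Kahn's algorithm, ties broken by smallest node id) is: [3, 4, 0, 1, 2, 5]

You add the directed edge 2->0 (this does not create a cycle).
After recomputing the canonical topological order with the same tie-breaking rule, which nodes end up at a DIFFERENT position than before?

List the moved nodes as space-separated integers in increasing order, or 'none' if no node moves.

Old toposort: [3, 4, 0, 1, 2, 5]
Added edge 2->0
Recompute Kahn (smallest-id tiebreak):
  initial in-degrees: [2, 1, 2, 0, 1, 3]
  ready (indeg=0): [3]
  pop 3: indeg[4]->0 | ready=[4] | order so far=[3]
  pop 4: indeg[0]->1; indeg[1]->0; indeg[2]->1; indeg[5]->2 | ready=[1] | order so far=[3, 4]
  pop 1: indeg[2]->0 | ready=[2] | order so far=[3, 4, 1]
  pop 2: indeg[0]->0; indeg[5]->1 | ready=[0] | order so far=[3, 4, 1, 2]
  pop 0: indeg[5]->0 | ready=[5] | order so far=[3, 4, 1, 2, 0]
  pop 5: no out-edges | ready=[] | order so far=[3, 4, 1, 2, 0, 5]
New canonical toposort: [3, 4, 1, 2, 0, 5]
Compare positions:
  Node 0: index 2 -> 4 (moved)
  Node 1: index 3 -> 2 (moved)
  Node 2: index 4 -> 3 (moved)
  Node 3: index 0 -> 0 (same)
  Node 4: index 1 -> 1 (same)
  Node 5: index 5 -> 5 (same)
Nodes that changed position: 0 1 2

Answer: 0 1 2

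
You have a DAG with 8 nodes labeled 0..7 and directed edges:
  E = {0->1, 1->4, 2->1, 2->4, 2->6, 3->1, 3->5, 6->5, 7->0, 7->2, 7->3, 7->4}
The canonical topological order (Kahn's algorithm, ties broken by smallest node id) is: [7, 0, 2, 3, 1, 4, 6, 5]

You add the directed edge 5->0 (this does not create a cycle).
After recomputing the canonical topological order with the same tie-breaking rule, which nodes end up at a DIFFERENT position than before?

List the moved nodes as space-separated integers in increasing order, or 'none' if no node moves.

Old toposort: [7, 0, 2, 3, 1, 4, 6, 5]
Added edge 5->0
Recompute Kahn (smallest-id tiebreak):
  initial in-degrees: [2, 3, 1, 1, 3, 2, 1, 0]
  ready (indeg=0): [7]
  pop 7: indeg[0]->1; indeg[2]->0; indeg[3]->0; indeg[4]->2 | ready=[2, 3] | order so far=[7]
  pop 2: indeg[1]->2; indeg[4]->1; indeg[6]->0 | ready=[3, 6] | order so far=[7, 2]
  pop 3: indeg[1]->1; indeg[5]->1 | ready=[6] | order so far=[7, 2, 3]
  pop 6: indeg[5]->0 | ready=[5] | order so far=[7, 2, 3, 6]
  pop 5: indeg[0]->0 | ready=[0] | order so far=[7, 2, 3, 6, 5]
  pop 0: indeg[1]->0 | ready=[1] | order so far=[7, 2, 3, 6, 5, 0]
  pop 1: indeg[4]->0 | ready=[4] | order so far=[7, 2, 3, 6, 5, 0, 1]
  pop 4: no out-edges | ready=[] | order so far=[7, 2, 3, 6, 5, 0, 1, 4]
New canonical toposort: [7, 2, 3, 6, 5, 0, 1, 4]
Compare positions:
  Node 0: index 1 -> 5 (moved)
  Node 1: index 4 -> 6 (moved)
  Node 2: index 2 -> 1 (moved)
  Node 3: index 3 -> 2 (moved)
  Node 4: index 5 -> 7 (moved)
  Node 5: index 7 -> 4 (moved)
  Node 6: index 6 -> 3 (moved)
  Node 7: index 0 -> 0 (same)
Nodes that changed position: 0 1 2 3 4 5 6

Answer: 0 1 2 3 4 5 6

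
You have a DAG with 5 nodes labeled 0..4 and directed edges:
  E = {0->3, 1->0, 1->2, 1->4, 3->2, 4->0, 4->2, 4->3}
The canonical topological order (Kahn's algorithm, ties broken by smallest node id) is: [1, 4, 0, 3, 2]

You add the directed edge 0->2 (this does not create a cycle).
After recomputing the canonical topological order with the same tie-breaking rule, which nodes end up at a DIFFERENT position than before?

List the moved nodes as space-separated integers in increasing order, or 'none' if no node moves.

Old toposort: [1, 4, 0, 3, 2]
Added edge 0->2
Recompute Kahn (smallest-id tiebreak):
  initial in-degrees: [2, 0, 4, 2, 1]
  ready (indeg=0): [1]
  pop 1: indeg[0]->1; indeg[2]->3; indeg[4]->0 | ready=[4] | order so far=[1]
  pop 4: indeg[0]->0; indeg[2]->2; indeg[3]->1 | ready=[0] | order so far=[1, 4]
  pop 0: indeg[2]->1; indeg[3]->0 | ready=[3] | order so far=[1, 4, 0]
  pop 3: indeg[2]->0 | ready=[2] | order so far=[1, 4, 0, 3]
  pop 2: no out-edges | ready=[] | order so far=[1, 4, 0, 3, 2]
New canonical toposort: [1, 4, 0, 3, 2]
Compare positions:
  Node 0: index 2 -> 2 (same)
  Node 1: index 0 -> 0 (same)
  Node 2: index 4 -> 4 (same)
  Node 3: index 3 -> 3 (same)
  Node 4: index 1 -> 1 (same)
Nodes that changed position: none

Answer: none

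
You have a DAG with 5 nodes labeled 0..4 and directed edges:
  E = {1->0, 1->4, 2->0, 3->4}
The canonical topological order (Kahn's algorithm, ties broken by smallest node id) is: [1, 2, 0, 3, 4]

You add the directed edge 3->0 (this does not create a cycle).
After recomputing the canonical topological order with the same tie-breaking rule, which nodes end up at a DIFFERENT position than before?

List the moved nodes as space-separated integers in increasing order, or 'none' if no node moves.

Old toposort: [1, 2, 0, 3, 4]
Added edge 3->0
Recompute Kahn (smallest-id tiebreak):
  initial in-degrees: [3, 0, 0, 0, 2]
  ready (indeg=0): [1, 2, 3]
  pop 1: indeg[0]->2; indeg[4]->1 | ready=[2, 3] | order so far=[1]
  pop 2: indeg[0]->1 | ready=[3] | order so far=[1, 2]
  pop 3: indeg[0]->0; indeg[4]->0 | ready=[0, 4] | order so far=[1, 2, 3]
  pop 0: no out-edges | ready=[4] | order so far=[1, 2, 3, 0]
  pop 4: no out-edges | ready=[] | order so far=[1, 2, 3, 0, 4]
New canonical toposort: [1, 2, 3, 0, 4]
Compare positions:
  Node 0: index 2 -> 3 (moved)
  Node 1: index 0 -> 0 (same)
  Node 2: index 1 -> 1 (same)
  Node 3: index 3 -> 2 (moved)
  Node 4: index 4 -> 4 (same)
Nodes that changed position: 0 3

Answer: 0 3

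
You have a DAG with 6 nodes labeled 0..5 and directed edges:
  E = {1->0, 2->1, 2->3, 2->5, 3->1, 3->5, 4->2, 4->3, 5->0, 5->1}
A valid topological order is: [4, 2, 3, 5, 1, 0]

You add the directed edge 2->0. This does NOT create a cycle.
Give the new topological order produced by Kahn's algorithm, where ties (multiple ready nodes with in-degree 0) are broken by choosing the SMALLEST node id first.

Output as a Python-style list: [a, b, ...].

Old toposort: [4, 2, 3, 5, 1, 0]
Added edge: 2->0
Position of 2 (1) < position of 0 (5). Old order still valid.
Run Kahn's algorithm (break ties by smallest node id):
  initial in-degrees: [3, 3, 1, 2, 0, 2]
  ready (indeg=0): [4]
  pop 4: indeg[2]->0; indeg[3]->1 | ready=[2] | order so far=[4]
  pop 2: indeg[0]->2; indeg[1]->2; indeg[3]->0; indeg[5]->1 | ready=[3] | order so far=[4, 2]
  pop 3: indeg[1]->1; indeg[5]->0 | ready=[5] | order so far=[4, 2, 3]
  pop 5: indeg[0]->1; indeg[1]->0 | ready=[1] | order so far=[4, 2, 3, 5]
  pop 1: indeg[0]->0 | ready=[0] | order so far=[4, 2, 3, 5, 1]
  pop 0: no out-edges | ready=[] | order so far=[4, 2, 3, 5, 1, 0]
  Result: [4, 2, 3, 5, 1, 0]

Answer: [4, 2, 3, 5, 1, 0]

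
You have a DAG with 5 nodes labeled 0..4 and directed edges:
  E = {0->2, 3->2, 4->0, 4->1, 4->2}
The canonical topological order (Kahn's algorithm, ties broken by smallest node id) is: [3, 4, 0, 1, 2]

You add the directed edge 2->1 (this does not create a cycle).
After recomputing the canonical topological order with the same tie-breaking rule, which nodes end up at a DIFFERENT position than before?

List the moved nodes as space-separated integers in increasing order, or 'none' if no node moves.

Old toposort: [3, 4, 0, 1, 2]
Added edge 2->1
Recompute Kahn (smallest-id tiebreak):
  initial in-degrees: [1, 2, 3, 0, 0]
  ready (indeg=0): [3, 4]
  pop 3: indeg[2]->2 | ready=[4] | order so far=[3]
  pop 4: indeg[0]->0; indeg[1]->1; indeg[2]->1 | ready=[0] | order so far=[3, 4]
  pop 0: indeg[2]->0 | ready=[2] | order so far=[3, 4, 0]
  pop 2: indeg[1]->0 | ready=[1] | order so far=[3, 4, 0, 2]
  pop 1: no out-edges | ready=[] | order so far=[3, 4, 0, 2, 1]
New canonical toposort: [3, 4, 0, 2, 1]
Compare positions:
  Node 0: index 2 -> 2 (same)
  Node 1: index 3 -> 4 (moved)
  Node 2: index 4 -> 3 (moved)
  Node 3: index 0 -> 0 (same)
  Node 4: index 1 -> 1 (same)
Nodes that changed position: 1 2

Answer: 1 2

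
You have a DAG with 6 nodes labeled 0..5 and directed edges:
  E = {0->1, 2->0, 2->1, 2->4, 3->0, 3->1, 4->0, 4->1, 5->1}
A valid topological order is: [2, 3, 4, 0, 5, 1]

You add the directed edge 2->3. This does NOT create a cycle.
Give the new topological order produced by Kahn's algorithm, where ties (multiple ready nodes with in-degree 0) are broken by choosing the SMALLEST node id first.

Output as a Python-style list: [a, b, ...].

Old toposort: [2, 3, 4, 0, 5, 1]
Added edge: 2->3
Position of 2 (0) < position of 3 (1). Old order still valid.
Run Kahn's algorithm (break ties by smallest node id):
  initial in-degrees: [3, 5, 0, 1, 1, 0]
  ready (indeg=0): [2, 5]
  pop 2: indeg[0]->2; indeg[1]->4; indeg[3]->0; indeg[4]->0 | ready=[3, 4, 5] | order so far=[2]
  pop 3: indeg[0]->1; indeg[1]->3 | ready=[4, 5] | order so far=[2, 3]
  pop 4: indeg[0]->0; indeg[1]->2 | ready=[0, 5] | order so far=[2, 3, 4]
  pop 0: indeg[1]->1 | ready=[5] | order so far=[2, 3, 4, 0]
  pop 5: indeg[1]->0 | ready=[1] | order so far=[2, 3, 4, 0, 5]
  pop 1: no out-edges | ready=[] | order so far=[2, 3, 4, 0, 5, 1]
  Result: [2, 3, 4, 0, 5, 1]

Answer: [2, 3, 4, 0, 5, 1]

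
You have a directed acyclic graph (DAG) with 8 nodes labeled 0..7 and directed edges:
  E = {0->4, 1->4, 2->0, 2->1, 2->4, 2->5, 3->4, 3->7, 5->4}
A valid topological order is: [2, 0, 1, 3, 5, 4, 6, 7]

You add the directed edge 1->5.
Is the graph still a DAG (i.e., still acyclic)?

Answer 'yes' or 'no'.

Answer: yes

Derivation:
Given toposort: [2, 0, 1, 3, 5, 4, 6, 7]
Position of 1: index 2; position of 5: index 4
New edge 1->5: forward
Forward edge: respects the existing order. Still a DAG, same toposort still valid.
Still a DAG? yes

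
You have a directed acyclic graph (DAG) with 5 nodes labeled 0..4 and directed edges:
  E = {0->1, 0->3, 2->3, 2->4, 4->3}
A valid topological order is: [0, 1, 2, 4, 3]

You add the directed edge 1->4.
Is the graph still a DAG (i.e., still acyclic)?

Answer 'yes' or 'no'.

Answer: yes

Derivation:
Given toposort: [0, 1, 2, 4, 3]
Position of 1: index 1; position of 4: index 3
New edge 1->4: forward
Forward edge: respects the existing order. Still a DAG, same toposort still valid.
Still a DAG? yes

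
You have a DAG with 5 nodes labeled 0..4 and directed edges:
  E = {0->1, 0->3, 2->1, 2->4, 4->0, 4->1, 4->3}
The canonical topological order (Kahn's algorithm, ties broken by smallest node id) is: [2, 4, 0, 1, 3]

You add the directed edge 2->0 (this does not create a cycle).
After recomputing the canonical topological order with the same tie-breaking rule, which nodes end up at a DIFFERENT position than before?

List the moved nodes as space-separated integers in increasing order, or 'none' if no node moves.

Answer: none

Derivation:
Old toposort: [2, 4, 0, 1, 3]
Added edge 2->0
Recompute Kahn (smallest-id tiebreak):
  initial in-degrees: [2, 3, 0, 2, 1]
  ready (indeg=0): [2]
  pop 2: indeg[0]->1; indeg[1]->2; indeg[4]->0 | ready=[4] | order so far=[2]
  pop 4: indeg[0]->0; indeg[1]->1; indeg[3]->1 | ready=[0] | order so far=[2, 4]
  pop 0: indeg[1]->0; indeg[3]->0 | ready=[1, 3] | order so far=[2, 4, 0]
  pop 1: no out-edges | ready=[3] | order so far=[2, 4, 0, 1]
  pop 3: no out-edges | ready=[] | order so far=[2, 4, 0, 1, 3]
New canonical toposort: [2, 4, 0, 1, 3]
Compare positions:
  Node 0: index 2 -> 2 (same)
  Node 1: index 3 -> 3 (same)
  Node 2: index 0 -> 0 (same)
  Node 3: index 4 -> 4 (same)
  Node 4: index 1 -> 1 (same)
Nodes that changed position: none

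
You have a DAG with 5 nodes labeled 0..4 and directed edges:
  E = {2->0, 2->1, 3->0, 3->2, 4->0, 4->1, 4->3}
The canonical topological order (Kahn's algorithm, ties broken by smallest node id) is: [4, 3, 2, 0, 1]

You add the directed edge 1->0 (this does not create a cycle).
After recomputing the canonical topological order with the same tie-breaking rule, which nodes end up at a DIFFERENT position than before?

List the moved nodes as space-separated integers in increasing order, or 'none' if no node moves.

Old toposort: [4, 3, 2, 0, 1]
Added edge 1->0
Recompute Kahn (smallest-id tiebreak):
  initial in-degrees: [4, 2, 1, 1, 0]
  ready (indeg=0): [4]
  pop 4: indeg[0]->3; indeg[1]->1; indeg[3]->0 | ready=[3] | order so far=[4]
  pop 3: indeg[0]->2; indeg[2]->0 | ready=[2] | order so far=[4, 3]
  pop 2: indeg[0]->1; indeg[1]->0 | ready=[1] | order so far=[4, 3, 2]
  pop 1: indeg[0]->0 | ready=[0] | order so far=[4, 3, 2, 1]
  pop 0: no out-edges | ready=[] | order so far=[4, 3, 2, 1, 0]
New canonical toposort: [4, 3, 2, 1, 0]
Compare positions:
  Node 0: index 3 -> 4 (moved)
  Node 1: index 4 -> 3 (moved)
  Node 2: index 2 -> 2 (same)
  Node 3: index 1 -> 1 (same)
  Node 4: index 0 -> 0 (same)
Nodes that changed position: 0 1

Answer: 0 1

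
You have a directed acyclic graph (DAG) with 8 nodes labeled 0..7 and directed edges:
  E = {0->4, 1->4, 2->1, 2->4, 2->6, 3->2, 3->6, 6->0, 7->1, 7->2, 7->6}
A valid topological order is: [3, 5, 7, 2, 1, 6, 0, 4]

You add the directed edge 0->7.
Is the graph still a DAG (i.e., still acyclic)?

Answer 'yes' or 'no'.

Given toposort: [3, 5, 7, 2, 1, 6, 0, 4]
Position of 0: index 6; position of 7: index 2
New edge 0->7: backward (u after v in old order)
Backward edge: old toposort is now invalid. Check if this creates a cycle.
Does 7 already reach 0? Reachable from 7: [0, 1, 2, 4, 6, 7]. YES -> cycle!
Still a DAG? no

Answer: no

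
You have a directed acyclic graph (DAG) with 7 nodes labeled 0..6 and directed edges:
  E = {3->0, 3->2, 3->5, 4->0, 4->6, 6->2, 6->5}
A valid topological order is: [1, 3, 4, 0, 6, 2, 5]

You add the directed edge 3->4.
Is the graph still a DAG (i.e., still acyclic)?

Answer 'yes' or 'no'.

Given toposort: [1, 3, 4, 0, 6, 2, 5]
Position of 3: index 1; position of 4: index 2
New edge 3->4: forward
Forward edge: respects the existing order. Still a DAG, same toposort still valid.
Still a DAG? yes

Answer: yes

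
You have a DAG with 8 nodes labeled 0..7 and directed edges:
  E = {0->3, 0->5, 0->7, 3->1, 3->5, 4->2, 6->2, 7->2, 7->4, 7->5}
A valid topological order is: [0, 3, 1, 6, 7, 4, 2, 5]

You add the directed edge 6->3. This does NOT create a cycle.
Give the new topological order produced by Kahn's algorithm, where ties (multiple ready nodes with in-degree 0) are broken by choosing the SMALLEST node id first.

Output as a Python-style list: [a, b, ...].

Old toposort: [0, 3, 1, 6, 7, 4, 2, 5]
Added edge: 6->3
Position of 6 (3) > position of 3 (1). Must reorder: 6 must now come before 3.
Run Kahn's algorithm (break ties by smallest node id):
  initial in-degrees: [0, 1, 3, 2, 1, 3, 0, 1]
  ready (indeg=0): [0, 6]
  pop 0: indeg[3]->1; indeg[5]->2; indeg[7]->0 | ready=[6, 7] | order so far=[0]
  pop 6: indeg[2]->2; indeg[3]->0 | ready=[3, 7] | order so far=[0, 6]
  pop 3: indeg[1]->0; indeg[5]->1 | ready=[1, 7] | order so far=[0, 6, 3]
  pop 1: no out-edges | ready=[7] | order so far=[0, 6, 3, 1]
  pop 7: indeg[2]->1; indeg[4]->0; indeg[5]->0 | ready=[4, 5] | order so far=[0, 6, 3, 1, 7]
  pop 4: indeg[2]->0 | ready=[2, 5] | order so far=[0, 6, 3, 1, 7, 4]
  pop 2: no out-edges | ready=[5] | order so far=[0, 6, 3, 1, 7, 4, 2]
  pop 5: no out-edges | ready=[] | order so far=[0, 6, 3, 1, 7, 4, 2, 5]
  Result: [0, 6, 3, 1, 7, 4, 2, 5]

Answer: [0, 6, 3, 1, 7, 4, 2, 5]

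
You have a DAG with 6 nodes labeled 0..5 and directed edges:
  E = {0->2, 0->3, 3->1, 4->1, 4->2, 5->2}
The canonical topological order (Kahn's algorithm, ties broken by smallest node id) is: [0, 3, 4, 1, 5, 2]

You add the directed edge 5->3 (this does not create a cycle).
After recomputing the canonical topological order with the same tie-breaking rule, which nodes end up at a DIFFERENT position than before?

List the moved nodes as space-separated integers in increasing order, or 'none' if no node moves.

Answer: 1 2 3 4 5

Derivation:
Old toposort: [0, 3, 4, 1, 5, 2]
Added edge 5->3
Recompute Kahn (smallest-id tiebreak):
  initial in-degrees: [0, 2, 3, 2, 0, 0]
  ready (indeg=0): [0, 4, 5]
  pop 0: indeg[2]->2; indeg[3]->1 | ready=[4, 5] | order so far=[0]
  pop 4: indeg[1]->1; indeg[2]->1 | ready=[5] | order so far=[0, 4]
  pop 5: indeg[2]->0; indeg[3]->0 | ready=[2, 3] | order so far=[0, 4, 5]
  pop 2: no out-edges | ready=[3] | order so far=[0, 4, 5, 2]
  pop 3: indeg[1]->0 | ready=[1] | order so far=[0, 4, 5, 2, 3]
  pop 1: no out-edges | ready=[] | order so far=[0, 4, 5, 2, 3, 1]
New canonical toposort: [0, 4, 5, 2, 3, 1]
Compare positions:
  Node 0: index 0 -> 0 (same)
  Node 1: index 3 -> 5 (moved)
  Node 2: index 5 -> 3 (moved)
  Node 3: index 1 -> 4 (moved)
  Node 4: index 2 -> 1 (moved)
  Node 5: index 4 -> 2 (moved)
Nodes that changed position: 1 2 3 4 5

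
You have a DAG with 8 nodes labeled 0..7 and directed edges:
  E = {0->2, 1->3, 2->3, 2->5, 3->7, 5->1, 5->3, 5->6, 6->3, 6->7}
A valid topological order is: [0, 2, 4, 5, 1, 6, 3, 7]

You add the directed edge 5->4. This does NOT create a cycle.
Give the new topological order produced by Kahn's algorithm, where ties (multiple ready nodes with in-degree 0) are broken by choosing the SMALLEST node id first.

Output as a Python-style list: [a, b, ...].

Answer: [0, 2, 5, 1, 4, 6, 3, 7]

Derivation:
Old toposort: [0, 2, 4, 5, 1, 6, 3, 7]
Added edge: 5->4
Position of 5 (3) > position of 4 (2). Must reorder: 5 must now come before 4.
Run Kahn's algorithm (break ties by smallest node id):
  initial in-degrees: [0, 1, 1, 4, 1, 1, 1, 2]
  ready (indeg=0): [0]
  pop 0: indeg[2]->0 | ready=[2] | order so far=[0]
  pop 2: indeg[3]->3; indeg[5]->0 | ready=[5] | order so far=[0, 2]
  pop 5: indeg[1]->0; indeg[3]->2; indeg[4]->0; indeg[6]->0 | ready=[1, 4, 6] | order so far=[0, 2, 5]
  pop 1: indeg[3]->1 | ready=[4, 6] | order so far=[0, 2, 5, 1]
  pop 4: no out-edges | ready=[6] | order so far=[0, 2, 5, 1, 4]
  pop 6: indeg[3]->0; indeg[7]->1 | ready=[3] | order so far=[0, 2, 5, 1, 4, 6]
  pop 3: indeg[7]->0 | ready=[7] | order so far=[0, 2, 5, 1, 4, 6, 3]
  pop 7: no out-edges | ready=[] | order so far=[0, 2, 5, 1, 4, 6, 3, 7]
  Result: [0, 2, 5, 1, 4, 6, 3, 7]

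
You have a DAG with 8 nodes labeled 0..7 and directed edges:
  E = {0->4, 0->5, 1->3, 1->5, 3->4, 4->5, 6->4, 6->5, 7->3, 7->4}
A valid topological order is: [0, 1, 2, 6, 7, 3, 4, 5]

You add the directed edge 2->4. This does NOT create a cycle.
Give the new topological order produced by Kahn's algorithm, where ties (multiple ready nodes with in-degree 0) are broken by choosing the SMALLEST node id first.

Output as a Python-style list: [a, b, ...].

Old toposort: [0, 1, 2, 6, 7, 3, 4, 5]
Added edge: 2->4
Position of 2 (2) < position of 4 (6). Old order still valid.
Run Kahn's algorithm (break ties by smallest node id):
  initial in-degrees: [0, 0, 0, 2, 5, 4, 0, 0]
  ready (indeg=0): [0, 1, 2, 6, 7]
  pop 0: indeg[4]->4; indeg[5]->3 | ready=[1, 2, 6, 7] | order so far=[0]
  pop 1: indeg[3]->1; indeg[5]->2 | ready=[2, 6, 7] | order so far=[0, 1]
  pop 2: indeg[4]->3 | ready=[6, 7] | order so far=[0, 1, 2]
  pop 6: indeg[4]->2; indeg[5]->1 | ready=[7] | order so far=[0, 1, 2, 6]
  pop 7: indeg[3]->0; indeg[4]->1 | ready=[3] | order so far=[0, 1, 2, 6, 7]
  pop 3: indeg[4]->0 | ready=[4] | order so far=[0, 1, 2, 6, 7, 3]
  pop 4: indeg[5]->0 | ready=[5] | order so far=[0, 1, 2, 6, 7, 3, 4]
  pop 5: no out-edges | ready=[] | order so far=[0, 1, 2, 6, 7, 3, 4, 5]
  Result: [0, 1, 2, 6, 7, 3, 4, 5]

Answer: [0, 1, 2, 6, 7, 3, 4, 5]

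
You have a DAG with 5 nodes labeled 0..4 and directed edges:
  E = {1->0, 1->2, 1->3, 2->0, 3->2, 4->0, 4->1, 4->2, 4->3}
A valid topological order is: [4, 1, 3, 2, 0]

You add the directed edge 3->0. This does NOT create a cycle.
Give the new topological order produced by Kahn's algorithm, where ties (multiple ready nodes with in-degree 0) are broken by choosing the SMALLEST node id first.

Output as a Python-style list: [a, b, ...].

Answer: [4, 1, 3, 2, 0]

Derivation:
Old toposort: [4, 1, 3, 2, 0]
Added edge: 3->0
Position of 3 (2) < position of 0 (4). Old order still valid.
Run Kahn's algorithm (break ties by smallest node id):
  initial in-degrees: [4, 1, 3, 2, 0]
  ready (indeg=0): [4]
  pop 4: indeg[0]->3; indeg[1]->0; indeg[2]->2; indeg[3]->1 | ready=[1] | order so far=[4]
  pop 1: indeg[0]->2; indeg[2]->1; indeg[3]->0 | ready=[3] | order so far=[4, 1]
  pop 3: indeg[0]->1; indeg[2]->0 | ready=[2] | order so far=[4, 1, 3]
  pop 2: indeg[0]->0 | ready=[0] | order so far=[4, 1, 3, 2]
  pop 0: no out-edges | ready=[] | order so far=[4, 1, 3, 2, 0]
  Result: [4, 1, 3, 2, 0]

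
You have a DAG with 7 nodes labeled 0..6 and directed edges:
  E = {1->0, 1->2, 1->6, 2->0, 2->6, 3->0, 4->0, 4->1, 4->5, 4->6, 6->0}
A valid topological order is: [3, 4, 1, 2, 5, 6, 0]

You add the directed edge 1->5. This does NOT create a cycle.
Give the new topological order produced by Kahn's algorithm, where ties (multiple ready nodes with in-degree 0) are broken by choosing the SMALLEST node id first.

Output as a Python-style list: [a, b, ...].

Answer: [3, 4, 1, 2, 5, 6, 0]

Derivation:
Old toposort: [3, 4, 1, 2, 5, 6, 0]
Added edge: 1->5
Position of 1 (2) < position of 5 (4). Old order still valid.
Run Kahn's algorithm (break ties by smallest node id):
  initial in-degrees: [5, 1, 1, 0, 0, 2, 3]
  ready (indeg=0): [3, 4]
  pop 3: indeg[0]->4 | ready=[4] | order so far=[3]
  pop 4: indeg[0]->3; indeg[1]->0; indeg[5]->1; indeg[6]->2 | ready=[1] | order so far=[3, 4]
  pop 1: indeg[0]->2; indeg[2]->0; indeg[5]->0; indeg[6]->1 | ready=[2, 5] | order so far=[3, 4, 1]
  pop 2: indeg[0]->1; indeg[6]->0 | ready=[5, 6] | order so far=[3, 4, 1, 2]
  pop 5: no out-edges | ready=[6] | order so far=[3, 4, 1, 2, 5]
  pop 6: indeg[0]->0 | ready=[0] | order so far=[3, 4, 1, 2, 5, 6]
  pop 0: no out-edges | ready=[] | order so far=[3, 4, 1, 2, 5, 6, 0]
  Result: [3, 4, 1, 2, 5, 6, 0]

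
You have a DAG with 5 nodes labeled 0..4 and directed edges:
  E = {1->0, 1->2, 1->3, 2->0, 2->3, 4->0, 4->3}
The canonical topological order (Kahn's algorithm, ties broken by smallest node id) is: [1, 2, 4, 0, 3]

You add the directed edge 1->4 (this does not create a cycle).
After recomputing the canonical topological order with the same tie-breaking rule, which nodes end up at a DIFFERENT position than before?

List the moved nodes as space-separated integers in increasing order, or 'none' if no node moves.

Answer: none

Derivation:
Old toposort: [1, 2, 4, 0, 3]
Added edge 1->4
Recompute Kahn (smallest-id tiebreak):
  initial in-degrees: [3, 0, 1, 3, 1]
  ready (indeg=0): [1]
  pop 1: indeg[0]->2; indeg[2]->0; indeg[3]->2; indeg[4]->0 | ready=[2, 4] | order so far=[1]
  pop 2: indeg[0]->1; indeg[3]->1 | ready=[4] | order so far=[1, 2]
  pop 4: indeg[0]->0; indeg[3]->0 | ready=[0, 3] | order so far=[1, 2, 4]
  pop 0: no out-edges | ready=[3] | order so far=[1, 2, 4, 0]
  pop 3: no out-edges | ready=[] | order so far=[1, 2, 4, 0, 3]
New canonical toposort: [1, 2, 4, 0, 3]
Compare positions:
  Node 0: index 3 -> 3 (same)
  Node 1: index 0 -> 0 (same)
  Node 2: index 1 -> 1 (same)
  Node 3: index 4 -> 4 (same)
  Node 4: index 2 -> 2 (same)
Nodes that changed position: none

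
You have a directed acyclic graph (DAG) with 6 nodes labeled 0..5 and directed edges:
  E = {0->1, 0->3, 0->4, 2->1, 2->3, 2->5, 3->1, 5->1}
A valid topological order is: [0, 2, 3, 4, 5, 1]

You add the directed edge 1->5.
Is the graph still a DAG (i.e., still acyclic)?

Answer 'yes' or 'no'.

Answer: no

Derivation:
Given toposort: [0, 2, 3, 4, 5, 1]
Position of 1: index 5; position of 5: index 4
New edge 1->5: backward (u after v in old order)
Backward edge: old toposort is now invalid. Check if this creates a cycle.
Does 5 already reach 1? Reachable from 5: [1, 5]. YES -> cycle!
Still a DAG? no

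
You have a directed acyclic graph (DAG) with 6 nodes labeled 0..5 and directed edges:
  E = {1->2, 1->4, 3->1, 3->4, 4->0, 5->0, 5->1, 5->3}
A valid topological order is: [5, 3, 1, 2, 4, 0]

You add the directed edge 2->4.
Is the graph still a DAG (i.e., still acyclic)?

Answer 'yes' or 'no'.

Given toposort: [5, 3, 1, 2, 4, 0]
Position of 2: index 3; position of 4: index 4
New edge 2->4: forward
Forward edge: respects the existing order. Still a DAG, same toposort still valid.
Still a DAG? yes

Answer: yes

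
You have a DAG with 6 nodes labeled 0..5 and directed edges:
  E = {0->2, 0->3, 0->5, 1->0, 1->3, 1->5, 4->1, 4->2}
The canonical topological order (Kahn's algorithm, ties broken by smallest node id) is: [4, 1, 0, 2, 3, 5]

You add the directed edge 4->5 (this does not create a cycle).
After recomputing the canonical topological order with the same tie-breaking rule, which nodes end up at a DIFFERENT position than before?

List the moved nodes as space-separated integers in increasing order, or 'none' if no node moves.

Answer: none

Derivation:
Old toposort: [4, 1, 0, 2, 3, 5]
Added edge 4->5
Recompute Kahn (smallest-id tiebreak):
  initial in-degrees: [1, 1, 2, 2, 0, 3]
  ready (indeg=0): [4]
  pop 4: indeg[1]->0; indeg[2]->1; indeg[5]->2 | ready=[1] | order so far=[4]
  pop 1: indeg[0]->0; indeg[3]->1; indeg[5]->1 | ready=[0] | order so far=[4, 1]
  pop 0: indeg[2]->0; indeg[3]->0; indeg[5]->0 | ready=[2, 3, 5] | order so far=[4, 1, 0]
  pop 2: no out-edges | ready=[3, 5] | order so far=[4, 1, 0, 2]
  pop 3: no out-edges | ready=[5] | order so far=[4, 1, 0, 2, 3]
  pop 5: no out-edges | ready=[] | order so far=[4, 1, 0, 2, 3, 5]
New canonical toposort: [4, 1, 0, 2, 3, 5]
Compare positions:
  Node 0: index 2 -> 2 (same)
  Node 1: index 1 -> 1 (same)
  Node 2: index 3 -> 3 (same)
  Node 3: index 4 -> 4 (same)
  Node 4: index 0 -> 0 (same)
  Node 5: index 5 -> 5 (same)
Nodes that changed position: none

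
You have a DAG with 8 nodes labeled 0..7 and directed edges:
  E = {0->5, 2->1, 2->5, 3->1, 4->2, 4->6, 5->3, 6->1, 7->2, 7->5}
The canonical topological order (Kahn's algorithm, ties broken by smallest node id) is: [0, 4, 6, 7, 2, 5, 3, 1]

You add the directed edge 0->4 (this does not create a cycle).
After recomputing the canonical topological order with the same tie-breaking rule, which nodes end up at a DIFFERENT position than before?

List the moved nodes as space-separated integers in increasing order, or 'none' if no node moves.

Answer: none

Derivation:
Old toposort: [0, 4, 6, 7, 2, 5, 3, 1]
Added edge 0->4
Recompute Kahn (smallest-id tiebreak):
  initial in-degrees: [0, 3, 2, 1, 1, 3, 1, 0]
  ready (indeg=0): [0, 7]
  pop 0: indeg[4]->0; indeg[5]->2 | ready=[4, 7] | order so far=[0]
  pop 4: indeg[2]->1; indeg[6]->0 | ready=[6, 7] | order so far=[0, 4]
  pop 6: indeg[1]->2 | ready=[7] | order so far=[0, 4, 6]
  pop 7: indeg[2]->0; indeg[5]->1 | ready=[2] | order so far=[0, 4, 6, 7]
  pop 2: indeg[1]->1; indeg[5]->0 | ready=[5] | order so far=[0, 4, 6, 7, 2]
  pop 5: indeg[3]->0 | ready=[3] | order so far=[0, 4, 6, 7, 2, 5]
  pop 3: indeg[1]->0 | ready=[1] | order so far=[0, 4, 6, 7, 2, 5, 3]
  pop 1: no out-edges | ready=[] | order so far=[0, 4, 6, 7, 2, 5, 3, 1]
New canonical toposort: [0, 4, 6, 7, 2, 5, 3, 1]
Compare positions:
  Node 0: index 0 -> 0 (same)
  Node 1: index 7 -> 7 (same)
  Node 2: index 4 -> 4 (same)
  Node 3: index 6 -> 6 (same)
  Node 4: index 1 -> 1 (same)
  Node 5: index 5 -> 5 (same)
  Node 6: index 2 -> 2 (same)
  Node 7: index 3 -> 3 (same)
Nodes that changed position: none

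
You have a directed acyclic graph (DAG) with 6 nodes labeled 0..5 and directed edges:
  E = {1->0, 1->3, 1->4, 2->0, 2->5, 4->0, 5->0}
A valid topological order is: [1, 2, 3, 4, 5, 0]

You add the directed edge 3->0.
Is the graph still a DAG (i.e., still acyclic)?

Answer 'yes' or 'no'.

Answer: yes

Derivation:
Given toposort: [1, 2, 3, 4, 5, 0]
Position of 3: index 2; position of 0: index 5
New edge 3->0: forward
Forward edge: respects the existing order. Still a DAG, same toposort still valid.
Still a DAG? yes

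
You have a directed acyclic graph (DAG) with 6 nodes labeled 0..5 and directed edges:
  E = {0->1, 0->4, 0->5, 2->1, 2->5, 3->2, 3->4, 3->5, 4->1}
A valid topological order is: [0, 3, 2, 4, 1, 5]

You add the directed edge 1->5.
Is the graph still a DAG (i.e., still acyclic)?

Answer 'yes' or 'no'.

Answer: yes

Derivation:
Given toposort: [0, 3, 2, 4, 1, 5]
Position of 1: index 4; position of 5: index 5
New edge 1->5: forward
Forward edge: respects the existing order. Still a DAG, same toposort still valid.
Still a DAG? yes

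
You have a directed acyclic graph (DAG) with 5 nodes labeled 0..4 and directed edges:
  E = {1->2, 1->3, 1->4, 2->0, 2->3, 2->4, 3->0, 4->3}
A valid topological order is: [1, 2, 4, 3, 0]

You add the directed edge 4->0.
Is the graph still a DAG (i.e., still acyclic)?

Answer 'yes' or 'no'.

Given toposort: [1, 2, 4, 3, 0]
Position of 4: index 2; position of 0: index 4
New edge 4->0: forward
Forward edge: respects the existing order. Still a DAG, same toposort still valid.
Still a DAG? yes

Answer: yes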